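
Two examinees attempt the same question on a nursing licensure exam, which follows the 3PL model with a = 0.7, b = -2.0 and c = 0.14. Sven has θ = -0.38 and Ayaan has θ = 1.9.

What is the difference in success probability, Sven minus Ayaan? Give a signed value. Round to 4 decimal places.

P(θ) = c + (1 − c) · 1 / (1 + exp(−a(θ − b)))
P(Sven) = 0.7907  [exponent 1.1340]
P(Ayaan) = 0.9473  [exponent 2.7300]
Difference = 0.7907 − 0.9473 = -0.1567

-0.1567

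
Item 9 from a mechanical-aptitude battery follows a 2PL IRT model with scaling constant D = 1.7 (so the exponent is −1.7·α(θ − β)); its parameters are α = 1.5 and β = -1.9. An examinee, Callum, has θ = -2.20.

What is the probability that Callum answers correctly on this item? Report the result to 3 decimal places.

0.318

P(θ) = 1 / (1 + exp(−D·α(θ − β)))
Exponent: 1.7 × 1.5 × (-2.20 − (-1.9)) = -0.7650
1/(1 + e^{0.7650}) = 0.3176
P = 0.3176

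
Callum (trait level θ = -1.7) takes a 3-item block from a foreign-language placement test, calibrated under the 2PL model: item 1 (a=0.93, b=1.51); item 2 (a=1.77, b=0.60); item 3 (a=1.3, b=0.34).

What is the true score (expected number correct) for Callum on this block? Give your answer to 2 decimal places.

0.13

P(θ) = 1 / (1 + exp(−a(θ − b)))
P_1 = 1/(1+e^{2.9853}) = 0.0481
P_2 = 1/(1+e^{4.0710}) = 0.0168
P_3 = 1/(1+e^{2.6520}) = 0.0659
E[score] = 0.0481 + 0.0168 + 0.0659 = 0.1307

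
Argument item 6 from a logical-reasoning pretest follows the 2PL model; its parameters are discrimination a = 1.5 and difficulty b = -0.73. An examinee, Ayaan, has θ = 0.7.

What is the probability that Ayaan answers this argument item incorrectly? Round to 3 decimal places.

P(θ) = 1 / (1 + exp(−a(θ − b)))
Exponent: 1.5 × (0.7 − (-0.73)) = 2.1450
1/(1 + e^{-2.1450}) = 0.8952
P(incorrect) = 1 − 0.8952 = 0.1048

0.105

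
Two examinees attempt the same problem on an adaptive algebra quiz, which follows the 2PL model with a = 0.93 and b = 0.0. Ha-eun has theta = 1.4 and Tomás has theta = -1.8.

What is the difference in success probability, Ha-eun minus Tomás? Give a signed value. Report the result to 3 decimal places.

P(theta) = 1 / (1 + exp(−a(theta − b)))
P(Ha-eun) = 0.7862  [exponent 1.3020]
P(Tomás) = 0.1579  [exponent -1.6740]
Difference = 0.7862 − 0.1579 = 0.6283

0.628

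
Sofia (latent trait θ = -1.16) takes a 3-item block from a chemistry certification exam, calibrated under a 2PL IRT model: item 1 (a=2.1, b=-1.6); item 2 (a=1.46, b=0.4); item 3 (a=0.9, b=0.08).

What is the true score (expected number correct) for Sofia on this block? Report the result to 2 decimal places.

1.06

P(θ) = 1 / (1 + exp(−a(θ − b)))
P_1 = 1/(1+e^{-0.9240}) = 0.7159
P_2 = 1/(1+e^{2.2776}) = 0.0930
P_3 = 1/(1+e^{1.1160}) = 0.2468
E[score] = 0.7159 + 0.0930 + 0.2468 = 1.0556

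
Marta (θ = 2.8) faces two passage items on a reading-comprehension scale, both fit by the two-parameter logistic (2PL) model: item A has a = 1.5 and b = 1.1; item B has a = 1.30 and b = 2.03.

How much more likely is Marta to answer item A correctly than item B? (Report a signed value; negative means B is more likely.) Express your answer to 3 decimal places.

P(θ) = 1 / (1 + exp(−a(θ − b)))
P_A = 0.9276
P_B = 0.7313
P_A − P_B = 0.1963

0.196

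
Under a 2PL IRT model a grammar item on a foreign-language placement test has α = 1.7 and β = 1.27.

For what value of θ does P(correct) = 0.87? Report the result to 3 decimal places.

P(θ) = 1 / (1 + exp(−α(θ − β)))
logit = ln(0.8700/0.1300) = 1.9010
θ = β + logit/(α) = 1.27 + 1.9010/1.7000 = 2.3882

2.388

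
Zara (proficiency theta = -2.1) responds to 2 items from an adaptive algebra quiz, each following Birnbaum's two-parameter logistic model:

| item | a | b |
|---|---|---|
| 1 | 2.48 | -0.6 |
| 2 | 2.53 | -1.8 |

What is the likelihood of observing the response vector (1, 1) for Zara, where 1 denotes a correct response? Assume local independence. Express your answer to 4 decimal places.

P(theta) = 1 / (1 + exp(−a(theta − b)))
P_1 = 1/(1+e^{3.7200}) = 0.0237
P_2 = 1/(1+e^{0.7590}) = 0.3189
L = P_1 × P_2 = 0.0237 × 0.3189 = 0.00754

0.0075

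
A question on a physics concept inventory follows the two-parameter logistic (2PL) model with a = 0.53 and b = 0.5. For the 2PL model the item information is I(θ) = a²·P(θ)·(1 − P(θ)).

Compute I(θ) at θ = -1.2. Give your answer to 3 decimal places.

P = 1/(1+e^{0.9010}) = 0.2888
P(1−P) = 0.2888 × 0.7112 = 0.2054
I = a² × P(1−P) = 0.53² × 0.2054 = 0.05770

0.058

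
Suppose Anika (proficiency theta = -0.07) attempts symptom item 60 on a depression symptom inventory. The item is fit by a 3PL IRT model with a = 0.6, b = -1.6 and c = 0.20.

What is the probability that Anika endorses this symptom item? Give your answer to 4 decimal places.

0.7717

P(theta) = c + (1 − c) · 1 / (1 + exp(−a(theta − b)))
Exponent: 0.6 × (-0.07 − (-1.6)) = 0.9180
1/(1 + e^{-0.9180}) = 0.7146
P = 0.20 + 0.80 × 0.7146 = 0.7717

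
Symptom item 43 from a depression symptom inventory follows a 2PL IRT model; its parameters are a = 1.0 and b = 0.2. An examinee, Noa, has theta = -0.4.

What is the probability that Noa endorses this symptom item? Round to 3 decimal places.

0.354

P(theta) = 1 / (1 + exp(−a(theta − b)))
Exponent: 1.0 × (-0.4 − 0.2) = -0.6000
1/(1 + e^{0.6000}) = 0.3543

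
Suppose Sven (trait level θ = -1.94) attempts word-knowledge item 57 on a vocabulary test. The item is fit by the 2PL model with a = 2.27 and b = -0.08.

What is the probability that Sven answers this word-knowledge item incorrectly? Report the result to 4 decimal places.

P(θ) = 1 / (1 + exp(−a(θ − b)))
Exponent: 2.27 × (-1.94 − (-0.08)) = -4.2222
1/(1 + e^{4.2222}) = 0.0145
P(incorrect) = 1 − 0.0145 = 0.9855

0.9855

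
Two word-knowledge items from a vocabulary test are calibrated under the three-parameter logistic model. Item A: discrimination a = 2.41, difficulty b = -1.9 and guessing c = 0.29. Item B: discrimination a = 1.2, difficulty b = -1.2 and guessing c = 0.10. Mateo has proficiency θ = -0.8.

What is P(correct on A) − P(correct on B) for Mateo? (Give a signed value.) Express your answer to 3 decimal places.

P(θ) = c + (1 − c) · 1 / (1 + exp(−a(θ − b)))
P_A = 0.9532
P_B = 0.6560
P_A − P_B = 0.2972

0.297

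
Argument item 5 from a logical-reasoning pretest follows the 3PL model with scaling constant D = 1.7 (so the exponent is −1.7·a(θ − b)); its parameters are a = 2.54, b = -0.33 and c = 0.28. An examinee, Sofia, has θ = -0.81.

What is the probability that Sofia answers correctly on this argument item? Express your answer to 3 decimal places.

0.360

P(θ) = c + (1 − c) · 1 / (1 + exp(−D·a(θ − b)))
Exponent: 1.7 × 2.54 × (-0.81 − (-0.33)) = -2.0726
1/(1 + e^{2.0726}) = 0.1118
P = 0.28 + 0.72 × 0.1118 = 0.3605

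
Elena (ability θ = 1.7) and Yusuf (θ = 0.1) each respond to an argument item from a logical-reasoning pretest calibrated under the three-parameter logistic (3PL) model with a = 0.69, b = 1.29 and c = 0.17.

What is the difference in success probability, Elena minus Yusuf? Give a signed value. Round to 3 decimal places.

P(θ) = c + (1 − c) · 1 / (1 + exp(−a(θ − b)))
P(Elena) = 0.6433  [exponent 0.2829]
P(Yusuf) = 0.4236  [exponent -0.8211]
Difference = 0.6433 − 0.4236 = 0.2197

0.220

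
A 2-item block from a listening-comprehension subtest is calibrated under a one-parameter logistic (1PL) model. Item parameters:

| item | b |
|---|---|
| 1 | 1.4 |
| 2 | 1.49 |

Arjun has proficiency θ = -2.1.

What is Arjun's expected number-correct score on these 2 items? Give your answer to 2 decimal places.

0.06

P(θ) = 1 / (1 + exp(−(θ − b)))
P_1 = 1/(1+e^{3.5000}) = 0.0293
P_2 = 1/(1+e^{3.5900}) = 0.0269
E[score] = 0.0293 + 0.0269 = 0.0562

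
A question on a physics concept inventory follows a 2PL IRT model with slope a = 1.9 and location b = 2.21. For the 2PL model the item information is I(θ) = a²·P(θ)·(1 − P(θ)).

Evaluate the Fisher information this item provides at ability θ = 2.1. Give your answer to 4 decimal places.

0.8927

P = 1/(1+e^{0.2090}) = 0.4479
P(1−P) = 0.4479 × 0.5521 = 0.2473
I = a² × P(1−P) = 1.9² × 0.2473 = 0.89272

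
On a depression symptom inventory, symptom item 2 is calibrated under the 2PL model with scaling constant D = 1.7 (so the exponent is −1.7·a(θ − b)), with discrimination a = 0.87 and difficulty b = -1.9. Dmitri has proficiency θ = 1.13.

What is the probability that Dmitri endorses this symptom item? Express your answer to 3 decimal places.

P(θ) = 1 / (1 + exp(−D·a(θ − b)))
Exponent: 1.7 × 0.87 × (1.13 − (-1.9)) = 4.4814
1/(1 + e^{-4.4814}) = 0.9888
P = 0.9888

0.989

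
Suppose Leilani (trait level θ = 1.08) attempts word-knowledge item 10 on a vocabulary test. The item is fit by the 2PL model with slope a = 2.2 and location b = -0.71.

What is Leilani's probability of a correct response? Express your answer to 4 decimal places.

0.9809

P(θ) = 1 / (1 + exp(−a(θ − b)))
Exponent: 2.2 × (1.08 − (-0.71)) = 3.9380
1/(1 + e^{-3.9380}) = 0.9809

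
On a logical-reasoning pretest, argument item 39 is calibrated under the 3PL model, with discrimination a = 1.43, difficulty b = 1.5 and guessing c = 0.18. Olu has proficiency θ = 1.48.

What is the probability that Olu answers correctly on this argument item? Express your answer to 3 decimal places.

0.584

P(θ) = c + (1 − c) · 1 / (1 + exp(−a(θ − b)))
Exponent: 1.43 × (1.48 − 1.5) = -0.0286
1/(1 + e^{0.0286}) = 0.4929
P = 0.18 + 0.82 × 0.4929 = 0.5841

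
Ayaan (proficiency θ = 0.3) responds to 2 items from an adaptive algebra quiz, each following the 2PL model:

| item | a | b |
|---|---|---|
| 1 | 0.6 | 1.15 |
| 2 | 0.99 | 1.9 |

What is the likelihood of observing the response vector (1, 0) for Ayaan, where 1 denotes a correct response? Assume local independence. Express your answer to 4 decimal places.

0.3113

P(θ) = 1 / (1 + exp(−a(θ − b)))
P_1 = 1/(1+e^{0.5100}) = 0.3752
P_2 = 1/(1+e^{1.5840}) = 0.1702
L = P_1 × (1−P_2) = 0.3752 × 0.8298 = 0.31132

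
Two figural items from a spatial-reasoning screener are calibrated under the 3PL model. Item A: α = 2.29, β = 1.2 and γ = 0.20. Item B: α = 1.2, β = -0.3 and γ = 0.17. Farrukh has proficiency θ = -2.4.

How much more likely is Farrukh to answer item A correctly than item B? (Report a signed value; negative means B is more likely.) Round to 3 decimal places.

-0.032

P(θ) = γ + (1 − γ) · 1 / (1 + exp(−α(θ − β)))
P_A = 0.2002
P_B = 0.2318
P_A − P_B = -0.0316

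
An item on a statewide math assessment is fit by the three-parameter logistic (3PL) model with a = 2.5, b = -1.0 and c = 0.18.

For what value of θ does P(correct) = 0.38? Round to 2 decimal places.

P(θ) = c + (1 − c) · 1 / (1 + exp(−a(θ − b)))
Remove guessing floor: (0.38 − 0.18)/(1 − 0.18) = 0.2439
logit = ln(0.2439/0.7561) = -1.1314
θ = b + logit/(a) = -1.0 + (-1.1314)/2.5000 = -1.4526

-1.45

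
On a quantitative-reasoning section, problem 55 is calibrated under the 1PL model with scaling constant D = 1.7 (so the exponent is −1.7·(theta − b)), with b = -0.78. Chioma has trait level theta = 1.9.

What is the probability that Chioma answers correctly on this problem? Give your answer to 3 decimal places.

P(theta) = 1 / (1 + exp(−D·(theta − b)))
Exponent: 1.7 × (1.9 − (-0.78)) = 4.5560
1/(1 + e^{-4.5560}) = 0.9896
P = 0.9896

0.990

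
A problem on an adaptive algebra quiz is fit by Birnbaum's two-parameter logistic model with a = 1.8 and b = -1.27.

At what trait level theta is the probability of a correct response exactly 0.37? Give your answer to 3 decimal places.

P(theta) = 1 / (1 + exp(−a(theta − b)))
logit = ln(0.3700/0.6300) = -0.5322
theta = b + logit/(a) = -1.27 + (-0.5322)/1.8000 = -1.5657

-1.566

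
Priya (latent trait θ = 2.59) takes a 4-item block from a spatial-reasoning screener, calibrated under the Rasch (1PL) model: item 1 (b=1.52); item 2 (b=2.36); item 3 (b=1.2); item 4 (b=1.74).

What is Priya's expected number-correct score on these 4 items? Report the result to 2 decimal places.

2.80

P(θ) = 1 / (1 + exp(−(θ − b)))
P_1 = 1/(1+e^{-1.0700}) = 0.7446
P_2 = 1/(1+e^{-0.2300}) = 0.5572
P_3 = 1/(1+e^{-1.3900}) = 0.8006
P_4 = 1/(1+e^{-0.8500}) = 0.7006
E[score] = 0.7446 + 0.5572 + 0.8006 + 0.7006 = 2.8030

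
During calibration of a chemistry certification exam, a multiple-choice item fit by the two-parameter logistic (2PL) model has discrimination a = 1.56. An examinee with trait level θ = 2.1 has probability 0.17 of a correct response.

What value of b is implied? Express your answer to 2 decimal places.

P(θ) = 1 / (1 + exp(−a(θ − b)))
logit(0.17) = ln(0.17/0.83) = -1.5856
b = θ − logit/(a) = 2.1 − (-1.5856)/1.5600 = 3.1164

3.12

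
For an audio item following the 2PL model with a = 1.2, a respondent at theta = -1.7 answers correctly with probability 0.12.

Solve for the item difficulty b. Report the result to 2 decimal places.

P(theta) = 1 / (1 + exp(−a(theta − b)))
logit(0.12) = ln(0.12/0.88) = -1.9924
b = theta − logit/(a) = -1.7 − (-1.9924)/1.2000 = -0.0396

-0.04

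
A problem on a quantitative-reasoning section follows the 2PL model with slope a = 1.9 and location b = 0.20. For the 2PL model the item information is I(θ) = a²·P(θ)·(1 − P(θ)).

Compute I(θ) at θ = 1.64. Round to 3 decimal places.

0.206

P = 1/(1+e^{-2.7360}) = 0.9391
P(1−P) = 0.9391 × 0.0609 = 0.0572
I = a² × P(1−P) = 1.9² × 0.0572 = 0.20640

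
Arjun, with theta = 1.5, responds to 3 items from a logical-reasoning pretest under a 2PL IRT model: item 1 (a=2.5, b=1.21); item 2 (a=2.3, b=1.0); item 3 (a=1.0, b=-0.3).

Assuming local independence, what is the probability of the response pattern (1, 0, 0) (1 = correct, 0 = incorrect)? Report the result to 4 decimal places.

0.0230

P(theta) = 1 / (1 + exp(−a(theta − b)))
P_1 = 1/(1+e^{-0.7250}) = 0.6737
P_2 = 1/(1+e^{-1.1500}) = 0.7595
P_3 = 1/(1+e^{-1.8000}) = 0.8581
L = P_1 × (1−P_2) × (1−P_3) = 0.6737 × 0.2405 × 0.1419 = 0.02298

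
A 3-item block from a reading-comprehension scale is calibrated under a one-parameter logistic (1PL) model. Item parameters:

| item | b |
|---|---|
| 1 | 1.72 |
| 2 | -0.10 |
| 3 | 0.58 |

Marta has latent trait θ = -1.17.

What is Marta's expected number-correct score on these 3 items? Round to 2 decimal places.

P(θ) = 1 / (1 + exp(−(θ − b)))
P_1 = 1/(1+e^{2.8900}) = 0.0527
P_2 = 1/(1+e^{1.0700}) = 0.2554
P_3 = 1/(1+e^{1.7500}) = 0.1480
E[score] = 0.0527 + 0.2554 + 0.1480 = 0.4561

0.46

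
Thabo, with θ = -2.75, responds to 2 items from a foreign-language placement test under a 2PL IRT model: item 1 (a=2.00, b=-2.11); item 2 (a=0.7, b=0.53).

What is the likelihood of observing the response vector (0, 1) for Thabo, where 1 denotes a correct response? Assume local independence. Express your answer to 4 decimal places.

0.0716

P(θ) = 1 / (1 + exp(−a(θ − b)))
P_1 = 1/(1+e^{1.2800}) = 0.2176
P_2 = 1/(1+e^{2.2960}) = 0.0915
L = (1−P_1) × P_2 = 0.7824 × 0.0915 = 0.07156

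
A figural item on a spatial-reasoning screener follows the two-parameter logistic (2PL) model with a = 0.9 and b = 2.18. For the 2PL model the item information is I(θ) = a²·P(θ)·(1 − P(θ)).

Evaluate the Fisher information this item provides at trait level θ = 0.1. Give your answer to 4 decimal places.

0.0936

P = 1/(1+e^{1.8720}) = 0.1333
P(1−P) = 0.1333 × 0.8667 = 0.1155
I = a² × P(1−P) = 0.9² × 0.1155 = 0.09359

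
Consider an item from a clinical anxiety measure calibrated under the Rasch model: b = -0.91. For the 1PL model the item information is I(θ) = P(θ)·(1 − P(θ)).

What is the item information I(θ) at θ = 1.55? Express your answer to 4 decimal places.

P = 1/(1+e^{-2.4600}) = 0.9213
P(1−P) = 0.9213 × 0.0787 = 0.0725
I = P(1−P) = 0.07252

0.0725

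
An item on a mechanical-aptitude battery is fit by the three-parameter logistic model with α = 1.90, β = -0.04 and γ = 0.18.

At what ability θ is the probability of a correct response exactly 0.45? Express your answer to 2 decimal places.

P(θ) = γ + (1 − γ) · 1 / (1 + exp(−α(θ − β)))
Remove guessing floor: (0.45 − 0.18)/(1 − 0.18) = 0.3293
logit = ln(0.3293/0.6707) = -0.7115
θ = β + logit/(α) = -0.04 + (-0.7115)/1.9000 = -0.4145

-0.41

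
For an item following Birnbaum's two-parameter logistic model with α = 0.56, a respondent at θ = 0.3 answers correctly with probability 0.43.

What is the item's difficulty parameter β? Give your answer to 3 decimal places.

0.803

P(θ) = 1 / (1 + exp(−α(θ − β)))
logit(0.43) = ln(0.43/0.57) = -0.2819
β = θ − logit/(α) = 0.3 − (-0.2819)/0.5600 = 0.8033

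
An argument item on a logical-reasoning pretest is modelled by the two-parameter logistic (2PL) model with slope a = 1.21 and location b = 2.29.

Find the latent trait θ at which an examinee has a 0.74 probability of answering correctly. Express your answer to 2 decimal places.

3.15

P(θ) = 1 / (1 + exp(−a(θ − b)))
logit = ln(0.7400/0.2600) = 1.0460
θ = b + logit/(a) = 2.29 + 1.0460/1.2100 = 3.1544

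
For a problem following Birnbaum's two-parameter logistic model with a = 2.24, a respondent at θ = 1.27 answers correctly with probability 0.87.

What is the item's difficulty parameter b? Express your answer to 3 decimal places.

0.421

P(θ) = 1 / (1 + exp(−a(θ − b)))
logit(0.87) = ln(0.87/0.13) = 1.9010
b = θ − logit/(a) = 1.27 − 1.9010/2.2400 = 0.4214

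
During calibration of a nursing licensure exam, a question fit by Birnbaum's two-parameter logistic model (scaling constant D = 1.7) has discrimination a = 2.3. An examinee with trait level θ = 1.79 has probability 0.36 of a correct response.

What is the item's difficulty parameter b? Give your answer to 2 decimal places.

1.94

P(θ) = 1 / (1 + exp(−D·a(θ − b)))
logit(0.36) = ln(0.36/0.64) = -0.5754
b = θ − logit/(1.7·a) = 1.79 − (-0.5754)/3.9100 = 1.9372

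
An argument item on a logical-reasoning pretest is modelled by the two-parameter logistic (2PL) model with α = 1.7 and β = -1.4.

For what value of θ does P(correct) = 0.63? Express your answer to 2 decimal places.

P(θ) = 1 / (1 + exp(−α(θ − β)))
logit = ln(0.6300/0.3700) = 0.5322
θ = β + logit/(α) = -1.4 + 0.5322/1.7000 = -1.0869

-1.09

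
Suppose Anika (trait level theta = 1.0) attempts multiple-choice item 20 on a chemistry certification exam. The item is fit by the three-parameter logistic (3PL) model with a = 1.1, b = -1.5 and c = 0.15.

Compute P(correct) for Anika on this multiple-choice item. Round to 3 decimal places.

P(theta) = c + (1 − c) · 1 / (1 + exp(−a(theta − b)))
Exponent: 1.1 × (1.0 − (-1.5)) = 2.7500
1/(1 + e^{-2.7500}) = 0.9399
P = 0.15 + 0.85 × 0.9399 = 0.9489

0.949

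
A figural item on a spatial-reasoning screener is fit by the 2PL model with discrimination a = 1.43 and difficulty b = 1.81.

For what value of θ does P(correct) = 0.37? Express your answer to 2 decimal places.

1.44

P(θ) = 1 / (1 + exp(−a(θ − b)))
logit = ln(0.3700/0.6300) = -0.5322
θ = b + logit/(a) = 1.81 + (-0.5322)/1.4300 = 1.4378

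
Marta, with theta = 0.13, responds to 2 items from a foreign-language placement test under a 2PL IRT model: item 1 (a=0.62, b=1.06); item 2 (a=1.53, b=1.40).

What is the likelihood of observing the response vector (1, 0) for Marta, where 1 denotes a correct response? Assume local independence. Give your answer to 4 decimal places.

0.3146

P(theta) = 1 / (1 + exp(−a(theta − b)))
P_1 = 1/(1+e^{0.5766}) = 0.3597
P_2 = 1/(1+e^{1.9431}) = 0.1253
L = P_1 × (1−P_2) = 0.3597 × 0.8747 = 0.31464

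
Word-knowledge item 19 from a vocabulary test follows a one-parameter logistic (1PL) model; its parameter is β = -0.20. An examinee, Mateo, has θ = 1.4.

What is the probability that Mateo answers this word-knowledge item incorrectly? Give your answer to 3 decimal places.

P(θ) = 1 / (1 + exp(−(θ − β)))
Exponent: (1.4 − (-0.20)) = 1.6000
1/(1 + e^{-1.6000}) = 0.8320
P = 0.8320
P(incorrect) = 1 − 0.8320 = 0.1680

0.168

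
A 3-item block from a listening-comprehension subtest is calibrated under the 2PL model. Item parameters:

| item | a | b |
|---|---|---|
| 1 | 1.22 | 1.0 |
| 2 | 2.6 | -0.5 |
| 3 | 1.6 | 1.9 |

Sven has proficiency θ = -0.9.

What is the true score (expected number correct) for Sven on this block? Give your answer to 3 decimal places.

0.362

P(θ) = 1 / (1 + exp(−a(θ − b)))
P_1 = 1/(1+e^{2.3180}) = 0.0896
P_2 = 1/(1+e^{1.0400}) = 0.2611
P_3 = 1/(1+e^{4.4800}) = 0.0112
E[score] = 0.0896 + 0.2611 + 0.0112 = 0.3620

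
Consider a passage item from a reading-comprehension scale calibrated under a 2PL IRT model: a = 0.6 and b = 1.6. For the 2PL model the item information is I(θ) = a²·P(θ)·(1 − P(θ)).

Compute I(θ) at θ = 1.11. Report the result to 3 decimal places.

P = 1/(1+e^{0.2940}) = 0.4270
P(1−P) = 0.4270 × 0.5730 = 0.2447
I = a² × P(1−P) = 0.6² × 0.2447 = 0.08808

0.088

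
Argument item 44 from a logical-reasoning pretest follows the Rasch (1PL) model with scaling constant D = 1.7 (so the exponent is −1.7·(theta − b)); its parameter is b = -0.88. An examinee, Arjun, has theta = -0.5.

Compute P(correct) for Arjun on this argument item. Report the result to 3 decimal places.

P(theta) = 1 / (1 + exp(−D·(theta − b)))
Exponent: 1.7 × (-0.5 − (-0.88)) = 0.6460
1/(1 + e^{-0.6460}) = 0.6561
P = 0.6561

0.656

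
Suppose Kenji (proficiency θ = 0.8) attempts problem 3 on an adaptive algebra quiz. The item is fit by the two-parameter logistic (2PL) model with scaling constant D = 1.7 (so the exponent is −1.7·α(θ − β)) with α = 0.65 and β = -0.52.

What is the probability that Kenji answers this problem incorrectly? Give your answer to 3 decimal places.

P(θ) = 1 / (1 + exp(−D·α(θ − β)))
Exponent: 1.7 × 0.65 × (0.8 − (-0.52)) = 1.4586
1/(1 + e^{-1.4586}) = 0.8113
P = 0.8113
P(incorrect) = 1 − 0.8113 = 0.1887

0.189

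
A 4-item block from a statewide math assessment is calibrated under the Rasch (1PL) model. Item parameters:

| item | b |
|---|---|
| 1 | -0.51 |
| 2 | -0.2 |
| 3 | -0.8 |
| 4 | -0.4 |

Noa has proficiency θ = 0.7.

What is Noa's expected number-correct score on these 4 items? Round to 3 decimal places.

3.049

P(θ) = 1 / (1 + exp(−(θ − b)))
P_1 = 1/(1+e^{-1.2100}) = 0.7703
P_2 = 1/(1+e^{-0.9000}) = 0.7109
P_3 = 1/(1+e^{-1.5000}) = 0.8176
P_4 = 1/(1+e^{-1.1000}) = 0.7503
E[score] = 0.7703 + 0.7109 + 0.8176 + 0.7503 = 3.0491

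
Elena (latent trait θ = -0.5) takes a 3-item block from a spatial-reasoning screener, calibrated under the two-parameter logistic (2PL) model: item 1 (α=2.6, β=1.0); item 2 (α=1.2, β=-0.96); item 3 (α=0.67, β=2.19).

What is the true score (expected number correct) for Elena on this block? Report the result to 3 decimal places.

0.796

P(θ) = 1 / (1 + exp(−α(θ − β)))
P_1 = 1/(1+e^{3.9000}) = 0.0198
P_2 = 1/(1+e^{-0.5520}) = 0.6346
P_3 = 1/(1+e^{1.8023}) = 0.1416
E[score] = 0.0198 + 0.6346 + 0.1416 = 0.7960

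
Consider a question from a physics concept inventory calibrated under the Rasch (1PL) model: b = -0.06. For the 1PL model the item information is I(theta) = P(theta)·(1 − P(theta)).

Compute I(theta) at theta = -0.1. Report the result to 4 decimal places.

P = 1/(1+e^{0.0400}) = 0.4900
P(1−P) = 0.4900 × 0.5100 = 0.2499
I = P(1−P) = 0.24990

0.2499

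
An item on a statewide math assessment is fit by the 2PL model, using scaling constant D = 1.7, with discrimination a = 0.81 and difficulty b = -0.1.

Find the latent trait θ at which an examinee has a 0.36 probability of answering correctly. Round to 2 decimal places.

-0.52

P(θ) = 1 / (1 + exp(−D·a(θ − b)))
logit = ln(0.3600/0.6400) = -0.5754
θ = b + logit/(1.7·a) = -0.1 + (-0.5754)/1.3770 = -0.5178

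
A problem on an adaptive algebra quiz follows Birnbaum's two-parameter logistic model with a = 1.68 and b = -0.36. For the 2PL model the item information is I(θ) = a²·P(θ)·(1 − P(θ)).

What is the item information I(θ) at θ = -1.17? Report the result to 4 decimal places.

0.4585

P = 1/(1+e^{1.3608}) = 0.2041
P(1−P) = 0.2041 × 0.7959 = 0.1624
I = a² × P(1−P) = 1.68² × 0.1624 = 0.45850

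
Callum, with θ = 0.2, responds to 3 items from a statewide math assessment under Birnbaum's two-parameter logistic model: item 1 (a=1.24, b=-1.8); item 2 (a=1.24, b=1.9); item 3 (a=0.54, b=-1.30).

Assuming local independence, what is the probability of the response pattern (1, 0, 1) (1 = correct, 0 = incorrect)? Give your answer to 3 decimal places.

0.569

P(θ) = 1 / (1 + exp(−a(θ − b)))
P_1 = 1/(1+e^{-2.4800}) = 0.9227
P_2 = 1/(1+e^{2.1080}) = 0.1083
P_3 = 1/(1+e^{-0.8100}) = 0.6921
L = P_1 × (1−P_2) × P_3 = 0.9227 × 0.8917 × 0.6921 = 0.56945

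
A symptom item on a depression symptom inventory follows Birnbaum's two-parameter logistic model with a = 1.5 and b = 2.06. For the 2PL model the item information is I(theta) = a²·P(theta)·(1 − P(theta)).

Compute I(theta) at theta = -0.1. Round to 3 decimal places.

0.082

P = 1/(1+e^{3.2400}) = 0.0377
P(1−P) = 0.0377 × 0.9623 = 0.0363
I = a² × P(1−P) = 1.5² × 0.0363 = 0.08160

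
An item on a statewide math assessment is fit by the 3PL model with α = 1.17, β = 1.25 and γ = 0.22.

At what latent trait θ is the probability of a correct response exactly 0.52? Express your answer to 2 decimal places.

0.85

P(θ) = γ + (1 − γ) · 1 / (1 + exp(−α(θ − β)))
Remove guessing floor: (0.52 − 0.22)/(1 − 0.22) = 0.3846
logit = ln(0.3846/0.6154) = -0.4700
θ = β + logit/(α) = 1.25 + (-0.4700)/1.1700 = 0.8483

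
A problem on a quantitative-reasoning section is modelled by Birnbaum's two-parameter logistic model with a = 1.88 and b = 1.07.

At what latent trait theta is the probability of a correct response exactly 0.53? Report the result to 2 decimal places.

1.13

P(theta) = 1 / (1 + exp(−a(theta − b)))
logit = ln(0.5300/0.4700) = 0.1201
theta = b + logit/(a) = 1.07 + 0.1201/1.8800 = 1.1339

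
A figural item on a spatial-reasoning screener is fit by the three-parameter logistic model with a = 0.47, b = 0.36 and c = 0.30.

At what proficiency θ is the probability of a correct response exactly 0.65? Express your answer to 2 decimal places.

0.36

P(θ) = c + (1 − c) · 1 / (1 + exp(−a(θ − b)))
Remove guessing floor: (0.65 − 0.30)/(1 − 0.30) = 0.5000
logit = ln(0.5000/0.5000) = 0.0000
θ = b + logit/(a) = 0.36 + 0.0000/0.4700 = 0.3600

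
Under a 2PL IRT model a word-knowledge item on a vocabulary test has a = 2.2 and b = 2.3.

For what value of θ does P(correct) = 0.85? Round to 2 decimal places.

P(θ) = 1 / (1 + exp(−a(θ − b)))
logit = ln(0.8500/0.1500) = 1.7346
θ = b + logit/(a) = 2.3 + 1.7346/2.2000 = 3.0885

3.09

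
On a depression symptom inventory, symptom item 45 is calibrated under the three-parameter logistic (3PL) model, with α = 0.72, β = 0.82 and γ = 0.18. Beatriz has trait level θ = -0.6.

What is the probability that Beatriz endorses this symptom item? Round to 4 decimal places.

P(θ) = γ + (1 − γ) · 1 / (1 + exp(−α(θ − β)))
Exponent: 0.72 × (-0.6 − 0.82) = -1.0224
1/(1 + e^{1.0224}) = 0.2646
P = 0.18 + 0.82 × 0.2646 = 0.3969

0.3969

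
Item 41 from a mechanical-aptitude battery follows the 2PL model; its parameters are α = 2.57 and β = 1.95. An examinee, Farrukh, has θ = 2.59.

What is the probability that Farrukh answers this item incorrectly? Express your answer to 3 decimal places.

P(θ) = 1 / (1 + exp(−α(θ − β)))
Exponent: 2.57 × (2.59 − 1.95) = 1.6448
1/(1 + e^{-1.6448}) = 0.8382
P(incorrect) = 1 − 0.8382 = 0.1618

0.162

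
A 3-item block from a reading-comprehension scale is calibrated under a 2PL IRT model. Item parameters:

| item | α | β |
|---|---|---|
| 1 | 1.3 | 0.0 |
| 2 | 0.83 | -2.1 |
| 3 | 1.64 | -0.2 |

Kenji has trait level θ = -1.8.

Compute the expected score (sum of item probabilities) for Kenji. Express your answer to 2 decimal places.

P(θ) = 1 / (1 + exp(−α(θ − β)))
P_1 = 1/(1+e^{2.3400}) = 0.0879
P_2 = 1/(1+e^{-0.2490}) = 0.5619
P_3 = 1/(1+e^{2.6240}) = 0.0676
E[score] = 0.0879 + 0.5619 + 0.0676 = 0.7174

0.72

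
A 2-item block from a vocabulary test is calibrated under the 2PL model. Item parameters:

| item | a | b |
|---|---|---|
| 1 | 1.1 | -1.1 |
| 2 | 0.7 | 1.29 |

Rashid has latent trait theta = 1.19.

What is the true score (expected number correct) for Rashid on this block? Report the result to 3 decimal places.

P(theta) = 1 / (1 + exp(−a(theta − b)))
P_1 = 1/(1+e^{-2.5190}) = 0.9255
P_2 = 1/(1+e^{0.0700}) = 0.4825
E[score] = 0.9255 + 0.4825 = 1.4080

1.408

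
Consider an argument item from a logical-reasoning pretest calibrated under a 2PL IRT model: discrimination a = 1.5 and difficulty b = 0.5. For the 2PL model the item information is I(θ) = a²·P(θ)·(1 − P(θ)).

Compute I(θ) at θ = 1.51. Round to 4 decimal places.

P = 1/(1+e^{-1.5150}) = 0.8198
P(1−P) = 0.8198 × 0.1802 = 0.1477
I = a² × P(1−P) = 1.5² × 0.1477 = 0.33239

0.3324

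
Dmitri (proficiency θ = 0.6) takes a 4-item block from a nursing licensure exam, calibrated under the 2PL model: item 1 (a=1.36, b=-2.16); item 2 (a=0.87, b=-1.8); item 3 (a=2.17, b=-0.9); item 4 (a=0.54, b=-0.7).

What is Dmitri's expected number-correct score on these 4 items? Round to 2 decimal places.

P(θ) = 1 / (1 + exp(−a(θ − b)))
P_1 = 1/(1+e^{-3.7536}) = 0.9771
P_2 = 1/(1+e^{-2.0880}) = 0.8897
P_3 = 1/(1+e^{-3.2550}) = 0.9629
P_4 = 1/(1+e^{-0.7020}) = 0.6686
E[score] = 0.9771 + 0.8897 + 0.9629 + 0.6686 = 3.4983

3.50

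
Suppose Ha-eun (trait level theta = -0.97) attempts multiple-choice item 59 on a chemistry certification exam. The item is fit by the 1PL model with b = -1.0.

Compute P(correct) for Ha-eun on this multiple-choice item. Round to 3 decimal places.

0.507

P(theta) = 1 / (1 + exp(−(theta − b)))
Exponent: (-0.97 − (-1.0)) = 0.0300
1/(1 + e^{-0.0300}) = 0.5075
P = 0.5075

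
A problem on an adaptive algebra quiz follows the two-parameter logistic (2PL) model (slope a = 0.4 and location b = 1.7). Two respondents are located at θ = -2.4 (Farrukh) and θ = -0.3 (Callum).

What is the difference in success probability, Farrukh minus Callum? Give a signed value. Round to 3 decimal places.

P(θ) = 1 / (1 + exp(−a(θ − b)))
P(Farrukh) = 0.1625  [exponent -1.6400]
P(Callum) = 0.3100  [exponent -0.8000]
Difference = 0.1625 − 0.3100 = -0.1476

-0.148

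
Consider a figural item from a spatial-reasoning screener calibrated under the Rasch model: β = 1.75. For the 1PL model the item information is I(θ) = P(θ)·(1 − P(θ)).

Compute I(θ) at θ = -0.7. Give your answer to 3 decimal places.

0.073

P = 1/(1+e^{2.4500}) = 0.0794
P(1−P) = 0.0794 × 0.9206 = 0.0731
I = P(1−P) = 0.07313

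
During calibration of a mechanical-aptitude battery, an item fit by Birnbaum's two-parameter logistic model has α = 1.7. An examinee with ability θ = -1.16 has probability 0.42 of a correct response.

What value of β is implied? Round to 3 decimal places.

-0.970

P(θ) = 1 / (1 + exp(−α(θ − β)))
logit(0.42) = ln(0.42/0.58) = -0.3228
β = θ − logit/(α) = -1.16 − (-0.3228)/1.7000 = -0.9701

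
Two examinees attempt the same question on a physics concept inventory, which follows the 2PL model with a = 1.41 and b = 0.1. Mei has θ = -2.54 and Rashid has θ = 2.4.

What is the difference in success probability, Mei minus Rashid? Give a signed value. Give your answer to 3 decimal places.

-0.939

P(θ) = 1 / (1 + exp(−a(θ − b)))
P(Mei) = 0.0236  [exponent -3.7224]
P(Rashid) = 0.9624  [exponent 3.2430]
Difference = 0.0236 − 0.9624 = -0.9388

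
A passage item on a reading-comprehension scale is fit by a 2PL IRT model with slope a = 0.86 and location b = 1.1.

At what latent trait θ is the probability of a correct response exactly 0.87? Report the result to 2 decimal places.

3.31

P(θ) = 1 / (1 + exp(−a(θ − b)))
logit = ln(0.8700/0.1300) = 1.9010
θ = b + logit/(a) = 1.1 + 1.9010/0.8600 = 3.3104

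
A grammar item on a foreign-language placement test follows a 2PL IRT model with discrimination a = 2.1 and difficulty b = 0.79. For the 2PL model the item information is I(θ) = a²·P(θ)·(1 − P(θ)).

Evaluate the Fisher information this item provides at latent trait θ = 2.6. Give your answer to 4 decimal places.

0.0943

P = 1/(1+e^{-3.8010}) = 0.9781
P(1−P) = 0.9781 × 0.0219 = 0.0214
I = a² × P(1−P) = 2.1² × 0.0214 = 0.09429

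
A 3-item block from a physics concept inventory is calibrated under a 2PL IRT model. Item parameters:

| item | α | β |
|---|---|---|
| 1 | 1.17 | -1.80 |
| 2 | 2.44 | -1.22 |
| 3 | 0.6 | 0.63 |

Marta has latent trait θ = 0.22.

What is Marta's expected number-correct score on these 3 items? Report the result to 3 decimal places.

2.324

P(θ) = 1 / (1 + exp(−α(θ − β)))
P_1 = 1/(1+e^{-2.3634}) = 0.9140
P_2 = 1/(1+e^{-3.5136}) = 0.9711
P_3 = 1/(1+e^{0.2460}) = 0.4388
E[score] = 0.9140 + 0.9711 + 0.4388 = 2.3239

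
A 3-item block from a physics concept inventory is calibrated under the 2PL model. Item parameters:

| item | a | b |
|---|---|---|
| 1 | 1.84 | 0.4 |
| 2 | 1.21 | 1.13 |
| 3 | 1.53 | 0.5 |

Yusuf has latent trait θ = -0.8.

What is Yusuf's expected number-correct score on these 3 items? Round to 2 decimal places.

0.31

P(θ) = 1 / (1 + exp(−a(θ − b)))
P_1 = 1/(1+e^{2.2080}) = 0.0990
P_2 = 1/(1+e^{2.3353}) = 0.0882
P_3 = 1/(1+e^{1.9890}) = 0.1204
E[score] = 0.0990 + 0.0882 + 0.1204 = 0.3076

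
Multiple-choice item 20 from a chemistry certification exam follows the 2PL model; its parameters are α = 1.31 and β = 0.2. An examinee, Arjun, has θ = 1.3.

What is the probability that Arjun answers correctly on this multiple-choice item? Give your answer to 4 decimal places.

P(θ) = 1 / (1 + exp(−α(θ − β)))
Exponent: 1.31 × (1.3 − 0.2) = 1.4410
1/(1 + e^{-1.4410}) = 0.8086

0.8086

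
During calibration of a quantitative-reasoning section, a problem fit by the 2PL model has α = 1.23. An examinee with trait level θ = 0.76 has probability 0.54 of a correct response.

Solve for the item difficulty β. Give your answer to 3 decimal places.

0.630

P(θ) = 1 / (1 + exp(−α(θ − β)))
logit(0.54) = ln(0.54/0.46) = 0.1603
β = θ − logit/(α) = 0.76 − 0.1603/1.2300 = 0.6296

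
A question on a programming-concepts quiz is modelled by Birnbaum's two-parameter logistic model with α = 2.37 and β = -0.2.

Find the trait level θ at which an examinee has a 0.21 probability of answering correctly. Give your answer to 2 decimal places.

-0.76

P(θ) = 1 / (1 + exp(−α(θ − β)))
logit = ln(0.2100/0.7900) = -1.3249
θ = β + logit/(α) = -0.2 + (-1.3249)/2.3700 = -0.7590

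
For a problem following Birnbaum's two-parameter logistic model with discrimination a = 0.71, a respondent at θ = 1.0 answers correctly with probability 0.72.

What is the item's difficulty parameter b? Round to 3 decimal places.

P(θ) = 1 / (1 + exp(−a(θ − b)))
logit(0.72) = ln(0.72/0.28) = 0.9445
b = θ − logit/(a) = 1.0 − 0.9445/0.7100 = -0.3302

-0.330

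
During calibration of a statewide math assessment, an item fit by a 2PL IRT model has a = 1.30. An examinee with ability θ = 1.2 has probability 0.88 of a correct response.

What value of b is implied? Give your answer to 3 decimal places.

P(θ) = 1 / (1 + exp(−a(θ − b)))
logit(0.88) = ln(0.88/0.12) = 1.9924
b = θ − logit/(a) = 1.2 − 1.9924/1.3000 = -0.3326

-0.333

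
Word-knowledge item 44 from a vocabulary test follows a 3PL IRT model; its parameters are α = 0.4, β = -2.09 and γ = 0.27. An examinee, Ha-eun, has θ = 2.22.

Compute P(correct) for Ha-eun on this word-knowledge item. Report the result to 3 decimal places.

P(θ) = γ + (1 − γ) · 1 / (1 + exp(−α(θ − β)))
Exponent: 0.4 × (2.22 − (-2.09)) = 1.7240
1/(1 + e^{-1.7240}) = 0.8486
P = 0.27 + 0.73 × 0.8486 = 0.8895

0.890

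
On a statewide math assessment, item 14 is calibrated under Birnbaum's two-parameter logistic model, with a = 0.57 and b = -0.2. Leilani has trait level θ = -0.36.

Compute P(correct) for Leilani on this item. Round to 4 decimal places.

P(θ) = 1 / (1 + exp(−a(θ − b)))
Exponent: 0.57 × (-0.36 − (-0.2)) = -0.0912
1/(1 + e^{0.0912}) = 0.4772

0.4772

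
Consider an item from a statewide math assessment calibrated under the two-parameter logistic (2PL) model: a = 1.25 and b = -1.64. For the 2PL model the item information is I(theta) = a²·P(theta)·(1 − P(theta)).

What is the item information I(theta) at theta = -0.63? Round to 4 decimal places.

P = 1/(1+e^{-1.2625}) = 0.7795
P(1−P) = 0.7795 × 0.2205 = 0.1719
I = a² × P(1−P) = 1.25² × 0.1719 = 0.26860

0.2686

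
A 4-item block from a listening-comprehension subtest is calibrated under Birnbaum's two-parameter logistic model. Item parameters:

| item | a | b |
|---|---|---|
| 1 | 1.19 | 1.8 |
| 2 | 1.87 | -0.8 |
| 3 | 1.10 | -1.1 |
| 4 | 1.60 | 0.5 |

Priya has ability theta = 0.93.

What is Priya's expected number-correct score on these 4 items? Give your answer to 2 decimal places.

P(theta) = 1 / (1 + exp(−a(theta − b)))
P_1 = 1/(1+e^{1.0353}) = 0.2621
P_2 = 1/(1+e^{-3.2351}) = 0.9621
P_3 = 1/(1+e^{-2.2330}) = 0.9032
P_4 = 1/(1+e^{-0.6880}) = 0.6655
E[score] = 0.2621 + 0.9621 + 0.9032 + 0.6655 = 2.7929

2.79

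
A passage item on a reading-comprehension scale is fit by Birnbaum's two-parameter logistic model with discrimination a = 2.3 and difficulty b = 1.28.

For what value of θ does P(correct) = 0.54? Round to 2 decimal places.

P(θ) = 1 / (1 + exp(−a(θ − b)))
logit = ln(0.5400/0.4600) = 0.1603
θ = b + logit/(a) = 1.28 + 0.1603/2.3000 = 1.3497

1.35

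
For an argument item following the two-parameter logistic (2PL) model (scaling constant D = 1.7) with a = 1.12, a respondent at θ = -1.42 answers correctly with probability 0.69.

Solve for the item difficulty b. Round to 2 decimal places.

P(θ) = 1 / (1 + exp(−D·a(θ − b)))
logit(0.69) = ln(0.69/0.31) = 0.8001
b = θ − logit/(1.7·a) = -1.42 − 0.8001/1.9040 = -1.8402

-1.84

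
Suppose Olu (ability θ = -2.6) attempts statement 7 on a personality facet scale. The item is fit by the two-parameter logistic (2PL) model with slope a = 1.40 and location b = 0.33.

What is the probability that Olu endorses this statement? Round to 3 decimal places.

P(θ) = 1 / (1 + exp(−a(θ − b)))
Exponent: 1.40 × (-2.6 − 0.33) = -4.1020
1/(1 + e^{4.1020}) = 0.0163

0.016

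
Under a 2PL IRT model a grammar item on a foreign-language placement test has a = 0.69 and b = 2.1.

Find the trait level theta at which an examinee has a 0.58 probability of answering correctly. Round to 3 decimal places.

P(theta) = 1 / (1 + exp(−a(theta − b)))
logit = ln(0.5800/0.4200) = 0.3228
theta = b + logit/(a) = 2.1 + 0.3228/0.6900 = 2.5678

2.568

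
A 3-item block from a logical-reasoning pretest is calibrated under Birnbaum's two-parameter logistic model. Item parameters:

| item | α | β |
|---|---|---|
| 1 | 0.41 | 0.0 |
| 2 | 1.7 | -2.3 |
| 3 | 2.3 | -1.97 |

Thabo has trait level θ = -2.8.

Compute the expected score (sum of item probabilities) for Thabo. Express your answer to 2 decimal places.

P(θ) = 1 / (1 + exp(−α(θ − β)))
P_1 = 1/(1+e^{1.1480}) = 0.2409
P_2 = 1/(1+e^{0.8500}) = 0.2994
P_3 = 1/(1+e^{1.9090}) = 0.1291
E[score] = 0.2409 + 0.2994 + 0.1291 = 0.6694

0.67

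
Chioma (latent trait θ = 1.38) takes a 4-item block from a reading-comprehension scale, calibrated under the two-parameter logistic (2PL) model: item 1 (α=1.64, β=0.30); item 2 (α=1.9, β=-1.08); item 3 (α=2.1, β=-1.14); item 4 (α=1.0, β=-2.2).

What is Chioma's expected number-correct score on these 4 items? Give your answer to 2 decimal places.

P(θ) = 1 / (1 + exp(−α(θ − β)))
P_1 = 1/(1+e^{-1.7712}) = 0.8546
P_2 = 1/(1+e^{-4.6740}) = 0.9908
P_3 = 1/(1+e^{-5.2920}) = 0.9950
P_4 = 1/(1+e^{-3.5800}) = 0.9729
E[score] = 0.8546 + 0.9908 + 0.9950 + 0.9729 = 3.8132

3.81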